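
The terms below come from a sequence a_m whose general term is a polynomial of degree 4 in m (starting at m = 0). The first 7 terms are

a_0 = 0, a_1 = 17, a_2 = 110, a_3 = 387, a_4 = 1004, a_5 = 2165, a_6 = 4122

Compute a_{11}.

38027

1st diffs: 17, 93, 277, 617, 1161, 1957.
2nd diffs: 76, 184, 340, 544, 796.
3rd diffs: 108, 156, 204, 252.
4th diffs: 48, 48, 48 (constant).
Newton forward-difference form: a_m = 17·C(m,1) + 76·C(m,2) + 108·C(m,3) + 48·C(m,4).
At m = 11: m = 11, so a_{11} = 187 + 4180 + 17820 + 15840 = 38027.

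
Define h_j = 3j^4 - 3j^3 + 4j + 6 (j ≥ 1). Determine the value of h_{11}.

39980

h_{11} = 3·11^4 - 3·11^3 + 4·11 + 6 = 39980.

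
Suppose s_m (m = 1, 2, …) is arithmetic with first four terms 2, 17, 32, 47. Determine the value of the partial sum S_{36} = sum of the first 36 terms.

9522

Common difference d = 15.
s_m = 2 + (m - 1)·15.
s_{36} = 527; S = 36·(2 + 527)/2 = 9522.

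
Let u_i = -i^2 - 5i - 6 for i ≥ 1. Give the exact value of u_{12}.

-210

u_{12} = -1·12^2 - 5·12 - 6 = -210.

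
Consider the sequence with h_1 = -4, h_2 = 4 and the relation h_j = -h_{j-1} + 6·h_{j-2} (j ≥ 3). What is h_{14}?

3813268

Applying the relation repeatedly:
h_3 = -28; h_4 = 52; h_5 = -220; …; h_{11} = -143356; h_{12} = 421876; h_{13} = -1282012; h_{14} = 3813268.
(Characteristic roots are 2 and -3.)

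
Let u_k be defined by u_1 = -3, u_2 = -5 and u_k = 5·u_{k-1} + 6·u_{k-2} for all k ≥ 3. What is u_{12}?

-414625205

Step forward from the initial values:
u_3 = -43  u_4 = -245  u_5 = -1483  u_6 = -8885  u_7 = -53323  u_8 = -319925  u_9 = -1919563  u_{10} = -11517365  u_{11} = -69104203  u_{12} = -414625205.
(Characteristic roots are 6 and -1.)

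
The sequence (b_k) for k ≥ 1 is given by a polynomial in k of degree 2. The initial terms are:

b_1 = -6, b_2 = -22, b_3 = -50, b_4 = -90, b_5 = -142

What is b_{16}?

1st diffs: -16, -28, -40, -52.
2nd diffs: -12, -12, -12 (constant).
Newton forward-difference form: b_k = -6 + (-16)·C(k-1,1) + (-12)·C(k-1,2).
At k = 16: k-1 = 15, so b_{16} = -6 - 240 - 1260 = -1506.

-1506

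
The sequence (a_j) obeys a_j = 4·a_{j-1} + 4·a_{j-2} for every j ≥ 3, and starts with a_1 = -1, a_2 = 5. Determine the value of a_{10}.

1051904

Applying the relation repeatedly:
a_3 = 16, a_4 = 84, a_5 = 400, a_6 = 1936, a_7 = 9344, a_8 = 45120, a_9 = 217856, a_{10} = 1051904.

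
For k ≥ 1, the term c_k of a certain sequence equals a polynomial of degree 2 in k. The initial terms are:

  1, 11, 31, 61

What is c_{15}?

1051

1st diffs: 10, 20, 30.
2nd diffs: 10, 10 (constant).
Newton forward-difference form: c_k = 1 + 10·C(k-1,1) + 10·C(k-1,2).
At k = 15: k-1 = 14, so c_{15} = 1 + 140 + 910 = 1051.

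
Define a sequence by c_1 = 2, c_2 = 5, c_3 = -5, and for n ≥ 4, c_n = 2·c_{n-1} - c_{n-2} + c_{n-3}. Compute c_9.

-143

Applying the relation repeatedly:
c_4 = -13; c_5 = -16; c_6 = -24; c_7 = -45; c_8 = -82; c_9 = -143.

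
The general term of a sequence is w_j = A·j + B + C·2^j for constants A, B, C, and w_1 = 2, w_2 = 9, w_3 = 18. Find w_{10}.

The three given values yield: A + B + 2C = 2; 2A + B + 4C = 9; 3A + B + 8C = 18.
Subtracting the first from the second: A + 2C = 7.
Subtracting the second from the third: A + 4C = 9.
Solving: C = 1, A = 5, then B = -5.
Hence w_{10} = 5·10 + (-5) + 1·1024 = 1069.

1069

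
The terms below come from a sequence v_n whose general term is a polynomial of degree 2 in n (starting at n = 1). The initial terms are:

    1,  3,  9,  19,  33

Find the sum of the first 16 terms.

1st diffs: 2, 6, 10, 14.
2nd diffs: 4, 4, 4 (constant).
Newton forward-difference form: v_n = 1 + 2·C(n-1,1) + 4·C(n-1,2).
Continuing: …, 51, 73, 99, 129, …, v_{16} = 451.
Summing n = 1..16 (16 terms) gives 2496.

2496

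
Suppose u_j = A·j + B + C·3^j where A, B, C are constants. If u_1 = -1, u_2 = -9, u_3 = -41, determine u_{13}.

The three given values yield: A + B + 3C = -1; 2A + B + 9C = -9; 3A + B + 27C = -41.
Subtracting the first from the second: A + 6C = -8.
Subtracting the second from the third: A + 18C = -32.
Solving: C = -2, A = 4, then B = 1.
Hence u_{13} = 4·13 + 1 + (-2)·1594323 = -3188593.

-3188593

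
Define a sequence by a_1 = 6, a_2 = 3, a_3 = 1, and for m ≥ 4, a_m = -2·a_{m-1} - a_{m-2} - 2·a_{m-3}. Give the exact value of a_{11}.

Iterate the recurrence:
a_4 = -17, a_5 = 27, a_6 = -39, a_7 = 85, a_8 = -185, a_9 = 363, a_{10} = -711, a_{11} = 1429.

1429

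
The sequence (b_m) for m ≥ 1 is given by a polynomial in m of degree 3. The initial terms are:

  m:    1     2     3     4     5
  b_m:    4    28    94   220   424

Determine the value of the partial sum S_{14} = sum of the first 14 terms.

1st diffs: 24, 66, 126, 204.
2nd diffs: 42, 60, 78.
3rd diffs: 18, 18 (constant).
So b_m = 3m^3 + 3m^2 - 6m + 4.
Continuing: …, 724, 1138, 1684, 2380, …, b_{14} = 8740.
Summing m = 1..14 (14 terms) gives 35546.

35546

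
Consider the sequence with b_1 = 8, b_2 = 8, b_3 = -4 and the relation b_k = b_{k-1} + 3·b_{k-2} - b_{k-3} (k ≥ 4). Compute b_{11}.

428

b_4 = 12  b_5 = -8  b_6 = 32  b_7 = -4  b_8 = 100  b_9 = 56  b_{10} = 360  b_{11} = 428.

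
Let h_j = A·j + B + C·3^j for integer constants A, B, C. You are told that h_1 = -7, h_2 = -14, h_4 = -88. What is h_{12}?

-531456

At j = 1, 2, 4: A + B + 3C = -7; 2A + B + 9C = -14; 4A + B + 81C = -88.
Subtracting the first from the second: A + 6C = -7.
Subtracting the second from the third: 2A + 72C = -74.
Solving: C = -1, A = -1, then B = -3.
So h_j = -1·j + (-3) + (-1)·3^j; at j=12 this is -531456.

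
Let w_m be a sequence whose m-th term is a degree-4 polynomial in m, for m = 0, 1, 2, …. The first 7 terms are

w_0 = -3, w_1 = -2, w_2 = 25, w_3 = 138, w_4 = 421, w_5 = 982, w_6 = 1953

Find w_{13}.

1st diffs: 1, 27, 113, 283, 561, 971.
2nd diffs: 26, 86, 170, 278, 410.
3rd diffs: 60, 84, 108, 132.
4th diffs: 24, 24, 24 (constant).
Newton forward-difference form: w_m = -3 + 1·C(m,1) + 26·C(m,2) + 60·C(m,3) + 24·C(m,4).
At m = 13: m = 13, so w_{13} = -3 + 13 + 2028 + 17160 + 17160 = 36358.

36358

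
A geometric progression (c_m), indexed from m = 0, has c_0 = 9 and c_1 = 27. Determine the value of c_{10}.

Common ratio r = 3.
c_m = 9·3^(m-0).
c_{10} = 9·3^10 = 531441.

531441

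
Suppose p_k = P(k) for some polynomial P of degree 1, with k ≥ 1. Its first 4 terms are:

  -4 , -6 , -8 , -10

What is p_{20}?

1st diffs: -2, -2, -2 (constant).
So p_k = -2k - 2.
Evaluating at k = 20 gives p_{20} = -42.

-42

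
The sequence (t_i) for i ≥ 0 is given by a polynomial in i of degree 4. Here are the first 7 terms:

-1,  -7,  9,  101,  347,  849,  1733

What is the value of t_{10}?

12449

1st diffs: -6, 16, 92, 246, 502, 884.
2nd diffs: 22, 76, 154, 256, 382.
3rd diffs: 54, 78, 102, 126.
4th diffs: 24, 24, 24 (constant).
Newton forward-difference form: t_i = -1 + (-6)·C(i,1) + 22·C(i,2) + 54·C(i,3) + 24·C(i,4).
At i = 10: i = 10, so t_{10} = -1 - 60 + 990 + 6480 + 5040 = 12449.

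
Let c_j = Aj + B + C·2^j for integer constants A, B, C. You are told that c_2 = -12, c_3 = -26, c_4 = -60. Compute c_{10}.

-5064

Write the equations: 2A + B + 4C = -12; 3A + B + 8C = -26; 4A + B + 16C = -60.
Subtracting the first from the second: A + 4C = -14.
Subtracting the second from the third: A + 8C = -34.
Solving: C = -5, A = 6, then B = -4.
Hence c_{10} = 6·10 + (-4) + (-5)·1024 = -5064.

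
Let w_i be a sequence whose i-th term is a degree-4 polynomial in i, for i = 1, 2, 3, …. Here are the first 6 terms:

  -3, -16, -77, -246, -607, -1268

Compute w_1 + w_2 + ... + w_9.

-15111

1st diffs: -13, -61, -169, -361, -661.
2nd diffs: -48, -108, -192, -300.
3rd diffs: -60, -84, -108.
4th diffs: -24, -24 (constant).
So w_i = -i^4 + i^2 - i - 2.
Continuing: -2361, -4042, -6491.
Summing i = 1..9 (9 terms) gives -15111.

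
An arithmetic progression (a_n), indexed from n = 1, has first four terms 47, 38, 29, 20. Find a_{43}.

Common difference d = -9.
a_n = 47 + (n - 1)·(-9).
a_{43} = 47 + 42·(-9) = -331.

-331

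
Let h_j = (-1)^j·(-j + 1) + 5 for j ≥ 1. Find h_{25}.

29

(-1)^25 = -1; -j + 1 at j=25 is -24; so h_{25} = 29.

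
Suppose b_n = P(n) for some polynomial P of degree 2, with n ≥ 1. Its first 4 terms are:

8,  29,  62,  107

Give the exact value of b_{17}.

1784

1st diffs: 21, 33, 45.
2nd diffs: 12, 12 (constant).
So b_n = 6n^2 + 3n - 1.
Evaluating at n = 17 gives b_{17} = 1784.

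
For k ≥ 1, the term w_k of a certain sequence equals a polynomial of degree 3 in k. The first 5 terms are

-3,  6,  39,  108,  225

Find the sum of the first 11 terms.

8382

1st diffs: 9, 33, 69, 117.
2nd diffs: 24, 36, 48.
3rd diffs: 12, 12 (constant).
So w_k = 2k^3 - 5k.
Continuing: …, 402, 651, 984, 1413, …, w_{11} = 2607.
Summing k = 1..11 (11 terms) gives 8382.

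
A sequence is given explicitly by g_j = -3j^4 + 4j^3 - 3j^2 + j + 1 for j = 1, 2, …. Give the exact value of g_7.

-5970

g_7 = -3·7^4 + 4·7^3 - 3·7^2 + 1·7 + 1 = -5970.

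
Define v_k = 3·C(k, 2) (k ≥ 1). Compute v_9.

108

C(9, 2) = 36, so v_9 = 108.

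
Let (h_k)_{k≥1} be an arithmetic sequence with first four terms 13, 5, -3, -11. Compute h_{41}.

-307

Common difference d = -8.
h_k = 13 + (k - 1)·(-8).
h_{41} = 13 + 40·(-8) = -307.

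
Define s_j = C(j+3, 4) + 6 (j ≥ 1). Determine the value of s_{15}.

C(18, 4) = 3060, so s_{15} = 3066.

3066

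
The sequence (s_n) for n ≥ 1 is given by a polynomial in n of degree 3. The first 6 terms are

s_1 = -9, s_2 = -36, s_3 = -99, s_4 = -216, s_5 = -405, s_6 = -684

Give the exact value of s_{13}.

1st diffs: -27, -63, -117, -189, -279.
2nd diffs: -36, -54, -72, -90.
3rd diffs: -18, -18, -18 (constant).
So s_n = -3n^3 - 6n.
Evaluating at n = 13 gives s_{13} = -6669.

-6669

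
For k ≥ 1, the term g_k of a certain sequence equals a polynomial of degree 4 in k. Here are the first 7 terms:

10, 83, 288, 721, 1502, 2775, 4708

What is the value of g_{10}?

16507

1st diffs: 73, 205, 433, 781, 1273, 1933.
2nd diffs: 132, 228, 348, 492, 660.
3rd diffs: 96, 120, 144, 168.
4th diffs: 24, 24, 24 (constant).
Newton forward-difference form: g_k = 10 + 73·C(k-1,1) + 132·C(k-1,2) + 96·C(k-1,3) + 24·C(k-1,4).
At k = 10: k-1 = 9, so g_{10} = 10 + 657 + 4752 + 8064 + 3024 = 16507.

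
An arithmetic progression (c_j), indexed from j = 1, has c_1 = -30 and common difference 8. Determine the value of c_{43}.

306

c_j = -30 + (j - 1)·8.
c_{43} = -30 + 42·8 = 306.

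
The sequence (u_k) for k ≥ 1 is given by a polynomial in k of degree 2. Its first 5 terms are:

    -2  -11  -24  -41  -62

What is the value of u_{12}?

-321

1st diffs: -9, -13, -17, -21.
2nd diffs: -4, -4, -4 (constant).
So u_k = -2k^2 - 3k + 3.
Evaluating at k = 12 gives u_{12} = -321.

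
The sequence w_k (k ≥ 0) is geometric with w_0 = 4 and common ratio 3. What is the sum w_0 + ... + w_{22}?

w_k = 4·3^(k-0).
S = 4·(3^23 - 1)/(3 - 1) = 4·(94143178827 - 1)/(2) = 188286357652.

188286357652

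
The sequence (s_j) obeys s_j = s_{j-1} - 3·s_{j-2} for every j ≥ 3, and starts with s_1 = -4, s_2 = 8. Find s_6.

-52

Iterate the recurrence:
s_3 = 20;  s_4 = -4;  s_5 = -64;  s_6 = -52.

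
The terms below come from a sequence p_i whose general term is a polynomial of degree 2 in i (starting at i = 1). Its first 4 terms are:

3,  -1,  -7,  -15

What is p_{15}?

-235

1st diffs: -4, -6, -8.
2nd diffs: -2, -2 (constant).
Newton forward-difference form: p_i = 3 + (-4)·C(i-1,1) + (-2)·C(i-1,2).
At i = 15: i-1 = 14, so p_{15} = 3 - 56 - 182 = -235.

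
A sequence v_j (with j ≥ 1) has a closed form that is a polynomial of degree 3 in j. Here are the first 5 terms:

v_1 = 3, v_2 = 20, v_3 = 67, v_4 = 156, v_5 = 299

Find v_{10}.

2244

1st diffs: 17, 47, 89, 143.
2nd diffs: 30, 42, 54.
3rd diffs: 12, 12 (constant).
So v_j = 2j^3 + 3j^2 - 6j + 4.
Evaluating at j = 10 gives v_{10} = 2244.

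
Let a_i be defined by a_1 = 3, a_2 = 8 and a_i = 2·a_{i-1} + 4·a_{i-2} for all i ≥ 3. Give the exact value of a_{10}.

a_3 = 28  a_4 = 88  a_5 = 288  a_6 = 928  a_7 = 3008  a_8 = 9728  a_9 = 31488  a_{10} = 101888.

101888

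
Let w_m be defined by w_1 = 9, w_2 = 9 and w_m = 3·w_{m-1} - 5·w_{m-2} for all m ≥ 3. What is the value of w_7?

657

Iterate the recurrence:
w_3 = -18, w_4 = -99, w_5 = -207, w_6 = -126, w_7 = 657.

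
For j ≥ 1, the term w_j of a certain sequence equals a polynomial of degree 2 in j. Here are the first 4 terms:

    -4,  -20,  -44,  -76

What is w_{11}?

1st diffs: -16, -24, -32.
2nd diffs: -8, -8 (constant).
Newton forward-difference form: w_j = -4 + (-16)·C(j-1,1) + (-8)·C(j-1,2).
At j = 11: j-1 = 10, so w_{11} = -4 - 160 - 360 = -524.

-524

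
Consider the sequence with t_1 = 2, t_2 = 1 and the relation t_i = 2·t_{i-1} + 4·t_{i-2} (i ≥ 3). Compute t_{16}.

t_3 = 10  t_4 = 24  t_5 = 88  …  t_{13} = 1024000  t_{14} = 3313664  t_{15} = 10723328  t_{16} = 34701312.

34701312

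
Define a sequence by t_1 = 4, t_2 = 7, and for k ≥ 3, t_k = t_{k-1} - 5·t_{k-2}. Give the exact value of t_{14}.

-49273

Compute successive terms:
t_3 = -13;  t_4 = -48;  t_5 = 17;  …;  t_{11} = 13457;  t_{12} = -4503;  t_{13} = -71788;  t_{14} = -49273.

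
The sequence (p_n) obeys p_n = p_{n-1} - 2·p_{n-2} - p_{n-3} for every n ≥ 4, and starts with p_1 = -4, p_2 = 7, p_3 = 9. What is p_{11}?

-461

Iterate the recurrence:
p_4 = -1;  p_5 = -26;  p_6 = -33;  p_7 = 20;  p_8 = 112;  p_9 = 105;  p_{10} = -139;  p_{11} = -461.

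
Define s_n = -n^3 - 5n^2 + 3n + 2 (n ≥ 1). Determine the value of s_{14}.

-3680

s_{14} = -1·14^3 - 5·14^2 + 3·14 + 2 = -3680.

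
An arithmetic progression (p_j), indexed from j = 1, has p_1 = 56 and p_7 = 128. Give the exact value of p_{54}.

692

Common difference d = (128 - 56) / (7 - 1) = 12.
p_j = 56 + (j - 1)·12.
p_{54} = 56 + 53·12 = 692.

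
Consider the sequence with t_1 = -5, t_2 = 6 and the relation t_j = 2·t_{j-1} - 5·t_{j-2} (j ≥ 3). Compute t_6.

Applying the relation repeatedly:
t_3 = 37; t_4 = 44; t_5 = -97; t_6 = -414.

-414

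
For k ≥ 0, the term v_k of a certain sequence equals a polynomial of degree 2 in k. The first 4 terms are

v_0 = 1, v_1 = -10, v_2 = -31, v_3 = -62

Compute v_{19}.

-1918

1st diffs: -11, -21, -31.
2nd diffs: -10, -10 (constant).
Newton forward-difference form: v_k = 1 + (-11)·C(k,1) + (-10)·C(k,2).
At k = 19: k = 19, so v_{19} = 1 - 209 - 1710 = -1918.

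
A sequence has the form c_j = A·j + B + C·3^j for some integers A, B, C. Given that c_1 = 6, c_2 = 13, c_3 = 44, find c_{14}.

Plug in j = 1, 2, 3: A + B + 3C = 6; 2A + B + 9C = 13; 3A + B + 27C = 44.
Subtracting the first from the second: A + 6C = 7.
Subtracting the second from the third: A + 18C = 31.
Solving: C = 2, A = -5, then B = 5.
Therefore c_{14} = -70 + 5 + 2·4782969 = 9565873.

9565873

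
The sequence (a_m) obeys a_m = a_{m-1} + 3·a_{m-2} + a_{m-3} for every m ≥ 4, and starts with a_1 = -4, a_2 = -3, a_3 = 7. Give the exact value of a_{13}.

Applying the relation repeatedly:
a_4 = -6  a_5 = 12  a_6 = 1  a_7 = 31  a_8 = 46  a_9 = 140  a_{10} = 309  a_{11} = 775  a_{12} = 1842  a_{13} = 4476.

4476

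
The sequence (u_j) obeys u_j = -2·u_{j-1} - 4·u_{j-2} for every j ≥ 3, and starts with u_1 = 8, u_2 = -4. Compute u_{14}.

Applying the relation repeatedly:
u_3 = -24;  u_4 = 64;  u_5 = -32;  …;  u_{11} = -2048;  u_{12} = -12288;  u_{13} = 32768;  u_{14} = -16384.

-16384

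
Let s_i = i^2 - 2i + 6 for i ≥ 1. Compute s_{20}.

366

s_{20} = 1·20^2 - 2·20 + 6 = 366.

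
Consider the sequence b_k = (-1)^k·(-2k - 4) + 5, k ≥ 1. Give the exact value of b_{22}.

-43

(-1)^22 = 1; -2k - 4 at k=22 is -48; so b_{22} = -43.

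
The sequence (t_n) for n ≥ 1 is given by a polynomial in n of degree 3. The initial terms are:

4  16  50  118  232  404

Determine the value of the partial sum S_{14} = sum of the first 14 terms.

1st diffs: 12, 34, 68, 114, 172.
2nd diffs: 22, 34, 46, 58.
3rd diffs: 12, 12, 12 (constant).
Newton forward-difference form: t_n = 4 + 12·C(n-1,1) + 22·C(n-1,2) + 12·C(n-1,3).
Continuing: …, 646, 970, 1388, 1912, …, t_{14} = 5308.
Summing n = 1..14 (14 terms) gives 21168.

21168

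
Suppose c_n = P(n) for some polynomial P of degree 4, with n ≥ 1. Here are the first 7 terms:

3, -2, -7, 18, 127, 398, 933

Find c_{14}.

1st diffs: -5, -5, 25, 109, 271, 535.
2nd diffs: 0, 30, 84, 162, 264.
3rd diffs: 30, 54, 78, 102.
4th diffs: 24, 24, 24 (constant).
So c_n = n^4 - 5n^3 + 5n^2 + 2.
Evaluating at n = 14 gives c_{14} = 25678.

25678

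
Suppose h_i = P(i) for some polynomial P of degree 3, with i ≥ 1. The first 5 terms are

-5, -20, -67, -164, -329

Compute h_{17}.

1st diffs: -15, -47, -97, -165.
2nd diffs: -32, -50, -68.
3rd diffs: -18, -18 (constant).
Newton forward-difference form: h_i = -5 + (-15)·C(i-1,1) + (-32)·C(i-1,2) + (-18)·C(i-1,3).
At i = 17: i-1 = 16, so h_{17} = -5 - 240 - 3840 - 10080 = -14165.

-14165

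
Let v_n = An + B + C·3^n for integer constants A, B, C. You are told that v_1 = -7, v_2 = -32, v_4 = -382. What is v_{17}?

-645700727

Write the equations: A + B + 3C = -7; 2A + B + 9C = -32; 4A + B + 81C = -382.
Subtracting the first from the second: A + 6C = -25.
Subtracting the second from the third: 2A + 72C = -350.
Solving: C = -5, A = 5, then B = 3.
Therefore v_{17} = 85 + 3 + (-5)·129140163 = -645700727.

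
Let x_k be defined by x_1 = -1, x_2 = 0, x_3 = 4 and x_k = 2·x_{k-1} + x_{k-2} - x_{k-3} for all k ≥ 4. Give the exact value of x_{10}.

1258

Iterate the recurrence:
x_4 = 9; x_5 = 22; x_6 = 49; x_7 = 111; x_8 = 249; x_9 = 560; x_{10} = 1258.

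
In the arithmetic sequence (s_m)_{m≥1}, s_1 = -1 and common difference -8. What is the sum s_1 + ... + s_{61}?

-14701

s_m = -1 + (m - 1)·(-8).
s_{61} = -481; S = 61·(-1 + (-481))/2 = -14701.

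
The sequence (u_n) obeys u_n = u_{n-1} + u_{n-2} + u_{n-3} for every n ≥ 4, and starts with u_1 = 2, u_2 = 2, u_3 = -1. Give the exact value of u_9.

Iterate the recurrence:
u_4 = 3  u_5 = 4  u_6 = 6  u_7 = 13  u_8 = 23  u_9 = 42.

42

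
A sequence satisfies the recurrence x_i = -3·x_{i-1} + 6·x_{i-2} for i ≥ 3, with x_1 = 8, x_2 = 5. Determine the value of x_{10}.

-607581

x_3 = 33  x_4 = -69  x_5 = 405  x_6 = -1629  x_7 = 7317  x_8 = -31725  x_9 = 139077  x_{10} = -607581.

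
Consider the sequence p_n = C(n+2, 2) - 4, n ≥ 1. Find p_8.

C(10, 2) = 45, so p_8 = 41.

41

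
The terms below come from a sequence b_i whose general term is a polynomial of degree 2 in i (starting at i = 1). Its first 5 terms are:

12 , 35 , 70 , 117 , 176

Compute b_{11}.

782

1st diffs: 23, 35, 47, 59.
2nd diffs: 12, 12, 12 (constant).
Newton forward-difference form: b_i = 12 + 23·C(i-1,1) + 12·C(i-1,2).
At i = 11: i-1 = 10, so b_{11} = 12 + 230 + 540 = 782.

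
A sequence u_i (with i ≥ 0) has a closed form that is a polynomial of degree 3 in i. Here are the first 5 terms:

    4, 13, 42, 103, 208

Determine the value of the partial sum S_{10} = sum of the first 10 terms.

1st diffs: 9, 29, 61, 105.
2nd diffs: 20, 32, 44.
3rd diffs: 12, 12 (constant).
Newton forward-difference form: u_i = 4 + 9·C(i,1) + 20·C(i,2) + 12·C(i,3).
Continuing: …, 369, 598, 907, 1308, …, u_9 = 1813.
Summing i = 0..9 (10 terms) gives 5365.

5365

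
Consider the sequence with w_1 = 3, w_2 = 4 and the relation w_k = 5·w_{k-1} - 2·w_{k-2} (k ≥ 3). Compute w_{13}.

w_3 = 14;  w_4 = 62;  w_5 = 282;  …;  w_{10} = 556774;  w_{11} = 2539754;  w_{12} = 11585222;  w_{13} = 52846602.

52846602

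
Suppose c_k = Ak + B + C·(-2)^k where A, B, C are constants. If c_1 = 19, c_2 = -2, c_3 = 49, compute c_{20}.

-4194236

The three given values yield: A + B - 2C = 19; 2A + B + 4C = -2; 3A + B - 8C = 49.
Subtracting the first from the second: A + 6C = -21.
Subtracting the second from the third: A - 12C = 51.
Solving: C = -4, A = 3, then B = 8.
Hence c_{20} = 3·20 + 8 + (-4)·1048576 = -4194236.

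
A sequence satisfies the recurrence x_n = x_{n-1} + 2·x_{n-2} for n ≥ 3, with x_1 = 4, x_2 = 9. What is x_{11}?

4437

Compute successive terms:
x_3 = 17;  x_4 = 35;  x_5 = 69;  x_6 = 139;  x_7 = 277;  x_8 = 555;  x_9 = 1109;  x_{10} = 2219;  x_{11} = 4437.
(Characteristic roots are 2 and -1.)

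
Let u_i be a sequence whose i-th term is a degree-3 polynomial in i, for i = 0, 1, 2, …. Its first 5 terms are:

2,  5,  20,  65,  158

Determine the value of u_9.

1973

1st diffs: 3, 15, 45, 93.
2nd diffs: 12, 30, 48.
3rd diffs: 18, 18 (constant).
Newton forward-difference form: u_i = 2 + 3·C(i,1) + 12·C(i,2) + 18·C(i,3).
At i = 9: i = 9, so u_9 = 2 + 27 + 432 + 1512 = 1973.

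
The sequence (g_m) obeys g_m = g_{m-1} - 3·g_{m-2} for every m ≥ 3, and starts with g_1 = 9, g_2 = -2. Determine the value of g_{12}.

-1343

Compute successive terms:
g_3 = -29  g_4 = -23  g_5 = 64  g_6 = 133  g_7 = -59  g_8 = -458  g_9 = -281  g_{10} = 1093  g_{11} = 1936  g_{12} = -1343.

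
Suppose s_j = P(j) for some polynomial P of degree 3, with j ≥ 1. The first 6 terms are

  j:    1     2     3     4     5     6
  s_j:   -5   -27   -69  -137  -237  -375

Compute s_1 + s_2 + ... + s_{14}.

1st diffs: -22, -42, -68, -100, -138.
2nd diffs: -20, -26, -32, -38.
3rd diffs: -6, -6, -6 (constant).
Newton forward-difference form: s_j = -5 + (-22)·C(j-1,1) + (-20)·C(j-1,2) + (-6)·C(j-1,3).
Continuing: …, -557, -789, -1077, -1427, …, s_{14} = -3567.
Summing j = 1..14 (14 terms) gives -15358.

-15358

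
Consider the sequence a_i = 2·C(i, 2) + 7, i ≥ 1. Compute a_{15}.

C(15, 2) = 105, so a_{15} = 217.

217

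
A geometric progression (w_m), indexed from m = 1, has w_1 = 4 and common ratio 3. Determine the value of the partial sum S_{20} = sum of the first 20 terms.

6973568800

w_m = 4·3^(m-1).
S = 4·(3^20 - 1)/(3 - 1) = 4·(3486784401 - 1)/(2) = 6973568800.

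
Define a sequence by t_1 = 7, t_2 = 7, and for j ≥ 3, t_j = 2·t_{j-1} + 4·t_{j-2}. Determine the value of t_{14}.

14938112

Applying the relation repeatedly:
t_3 = 42, t_4 = 112, t_5 = 392, …, t_{11} = 440832, t_{12} = 1426432, t_{13} = 4616192, t_{14} = 14938112.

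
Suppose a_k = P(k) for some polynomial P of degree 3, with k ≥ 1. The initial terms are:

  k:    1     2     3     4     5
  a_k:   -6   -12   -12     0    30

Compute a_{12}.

1st diffs: -6, 0, 12, 30.
2nd diffs: 6, 12, 18.
3rd diffs: 6, 6 (constant).
So a_k = k^3 - 3k^2 - 4k.
Evaluating at k = 12 gives a_{12} = 1248.

1248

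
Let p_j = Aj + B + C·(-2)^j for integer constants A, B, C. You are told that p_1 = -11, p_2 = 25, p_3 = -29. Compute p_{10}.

5173

The three given values yield: A + B - 2C = -11; 2A + B + 4C = 25; 3A + B - 8C = -29.
Subtracting the first from the second: A + 6C = 36.
Subtracting the second from the third: A - 12C = -54.
Solving: C = 5, A = 6, then B = -7.
Therefore p_{10} = 60 + (-7) + 5·1024 = 5173.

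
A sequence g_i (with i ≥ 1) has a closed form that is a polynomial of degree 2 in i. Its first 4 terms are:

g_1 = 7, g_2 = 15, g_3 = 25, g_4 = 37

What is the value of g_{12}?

205

1st diffs: 8, 10, 12.
2nd diffs: 2, 2 (constant).
So g_i = i^2 + 5i + 1.
Evaluating at i = 12 gives g_{12} = 205.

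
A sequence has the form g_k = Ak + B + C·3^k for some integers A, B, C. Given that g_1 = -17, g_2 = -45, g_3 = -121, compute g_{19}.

-4649045945

The three given values yield: A + B + 3C = -17; 2A + B + 9C = -45; 3A + B + 27C = -121.
Subtracting the first from the second: A + 6C = -28.
Subtracting the second from the third: A + 18C = -76.
Solving: C = -4, A = -4, then B = -1.
Therefore g_{19} = -76 + (-1) + (-4)·1162261467 = -4649045945.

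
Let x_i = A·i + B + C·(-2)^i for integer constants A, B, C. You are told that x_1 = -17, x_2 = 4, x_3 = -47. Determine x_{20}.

4194238

At i = 1, 2, 3: A + B - 2C = -17; 2A + B + 4C = 4; 3A + B - 8C = -47.
Subtracting the first from the second: A + 6C = 21.
Subtracting the second from the third: A - 12C = -51.
Solving: C = 4, A = -3, then B = -6.
Therefore x_{20} = -60 + (-6) + 4·1048576 = 4194238.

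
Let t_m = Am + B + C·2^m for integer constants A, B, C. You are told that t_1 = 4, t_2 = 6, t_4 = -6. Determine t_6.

-90

The three given values yield: A + B + 2C = 4; 2A + B + 4C = 6; 4A + B + 16C = -6.
Subtracting the first from the second: A + 2C = 2.
Subtracting the second from the third: 2A + 12C = -12.
Solving: C = -2, A = 6, then B = 2.
Hence t_6 = 6·6 + 2 + (-2)·64 = -90.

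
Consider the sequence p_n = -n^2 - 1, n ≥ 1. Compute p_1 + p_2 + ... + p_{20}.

Over n = 1..20: Σn = 210, Σn² = 2870.
Total = (-1)·2870 + (-1)·20 = -2890.

-2890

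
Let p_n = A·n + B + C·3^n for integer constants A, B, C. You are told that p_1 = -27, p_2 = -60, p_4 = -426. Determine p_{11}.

Plug in n = 1, 2, 4: A + B + 3C = -27; 2A + B + 9C = -60; 4A + B + 81C = -426.
Subtracting the first from the second: A + 6C = -33.
Subtracting the second from the third: 2A + 72C = -366.
Solving: C = -5, A = -3, then B = -9.
So p_n = -3·n + (-9) + (-5)·3^n; at n=11 this is -885777.

-885777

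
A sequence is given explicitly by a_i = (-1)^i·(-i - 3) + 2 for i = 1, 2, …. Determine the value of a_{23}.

(-1)^23 = -1; -i - 3 at i=23 is -26; so a_{23} = 28.

28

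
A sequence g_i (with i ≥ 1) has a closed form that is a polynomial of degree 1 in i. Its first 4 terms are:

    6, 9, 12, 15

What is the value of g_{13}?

42

1st diffs: 3, 3, 3 (constant).
So g_i = 3i + 3.
Evaluating at i = 13 gives g_{13} = 42.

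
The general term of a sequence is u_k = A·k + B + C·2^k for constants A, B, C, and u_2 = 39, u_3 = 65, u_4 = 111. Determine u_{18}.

1310835

Plug in k = 2, 3, 4: 2A + B + 4C = 39; 3A + B + 8C = 65; 4A + B + 16C = 111.
Subtracting the first from the second: A + 4C = 26.
Subtracting the second from the third: A + 8C = 46.
Solving: C = 5, A = 6, then B = 7.
So u_k = 6·k + 7 + 5·2^k; at k=18 this is 1310835.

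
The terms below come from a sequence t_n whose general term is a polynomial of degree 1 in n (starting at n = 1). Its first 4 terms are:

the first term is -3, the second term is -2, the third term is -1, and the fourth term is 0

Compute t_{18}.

14

1st diffs: 1, 1, 1 (constant).
So t_n = n - 4.
Evaluating at n = 18 gives t_{18} = 14.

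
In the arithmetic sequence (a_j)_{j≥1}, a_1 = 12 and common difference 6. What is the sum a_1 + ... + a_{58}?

a_j = 12 + (j - 1)·6.
a_{58} = 354; S = 58·(12 + 354)/2 = 10614.

10614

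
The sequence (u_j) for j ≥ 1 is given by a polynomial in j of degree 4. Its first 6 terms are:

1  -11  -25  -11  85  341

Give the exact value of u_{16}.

1st diffs: -12, -14, 14, 96, 256.
2nd diffs: -2, 28, 82, 160.
3rd diffs: 30, 54, 78.
4th diffs: 24, 24 (constant).
Newton forward-difference form: u_j = 1 + (-12)·C(j-1,1) + (-2)·C(j-1,2) + 30·C(j-1,3) + 24·C(j-1,4).
At j = 16: j-1 = 15, so u_{16} = 1 - 180 - 210 + 13650 + 32760 = 46021.

46021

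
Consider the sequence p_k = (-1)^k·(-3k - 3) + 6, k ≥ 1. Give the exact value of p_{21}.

72

(-1)^21 = -1; -3k - 3 at k=21 is -66; so p_{21} = 72.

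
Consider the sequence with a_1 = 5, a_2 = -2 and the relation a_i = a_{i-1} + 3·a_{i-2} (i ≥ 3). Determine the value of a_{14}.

Iterate the recurrence:
a_3 = 13, a_4 = 7, a_5 = 46, …, a_{11} = 5302, a_{12} = 12019, a_{13} = 27925, a_{14} = 63982.

63982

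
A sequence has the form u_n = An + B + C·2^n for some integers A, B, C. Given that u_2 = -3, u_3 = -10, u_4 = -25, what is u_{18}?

Write the equations: 2A + B + 4C = -3; 3A + B + 8C = -10; 4A + B + 16C = -25.
Subtracting the first from the second: A + 4C = -7.
Subtracting the second from the third: A + 8C = -15.
Solving: C = -2, A = 1, then B = 3.
Hence u_{18} = 1·18 + 3 + (-2)·262144 = -524267.

-524267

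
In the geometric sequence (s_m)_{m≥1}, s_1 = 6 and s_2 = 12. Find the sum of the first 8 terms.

Common ratio r = 2.
s_m = 6·2^(m-1).
S = 6·(2^8 - 1)/(2 - 1) = 6·(256 - 1)/(1) = 1530.

1530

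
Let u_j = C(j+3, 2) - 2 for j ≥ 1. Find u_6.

C(9, 2) = 36, so u_6 = 34.

34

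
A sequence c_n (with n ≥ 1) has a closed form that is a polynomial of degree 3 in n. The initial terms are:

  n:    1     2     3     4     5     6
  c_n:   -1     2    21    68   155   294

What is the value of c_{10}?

1610

1st diffs: 3, 19, 47, 87, 139.
2nd diffs: 16, 28, 40, 52.
3rd diffs: 12, 12, 12 (constant).
So c_n = 2n^3 - 4n^2 + n.
Evaluating at n = 10 gives c_{10} = 1610.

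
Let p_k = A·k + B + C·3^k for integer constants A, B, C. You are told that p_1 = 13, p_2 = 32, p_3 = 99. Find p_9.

Write the equations: A + B + 3C = 13; 2A + B + 9C = 32; 3A + B + 27C = 99.
Subtracting the first from the second: A + 6C = 19.
Subtracting the second from the third: A + 18C = 67.
Solving: C = 4, A = -5, then B = 6.
Hence p_9 = -5·9 + 6 + 4·19683 = 78693.

78693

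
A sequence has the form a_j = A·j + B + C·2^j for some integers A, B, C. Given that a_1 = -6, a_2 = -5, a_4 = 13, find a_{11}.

4056

The three given values yield: A + B + 2C = -6; 2A + B + 4C = -5; 4A + B + 16C = 13.
Subtracting the first from the second: A + 2C = 1.
Subtracting the second from the third: 2A + 12C = 18.
Solving: C = 2, A = -3, then B = -7.
Therefore a_{11} = -33 + (-7) + 2·2048 = 4056.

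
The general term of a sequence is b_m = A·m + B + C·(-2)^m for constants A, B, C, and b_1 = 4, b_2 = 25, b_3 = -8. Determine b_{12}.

Write the equations: A + B - 2C = 4; 2A + B + 4C = 25; 3A + B - 8C = -8.
Subtracting the first from the second: A + 6C = 21.
Subtracting the second from the third: A - 12C = -33.
Solving: C = 3, A = 3, then B = 7.
So b_m = 3·m + 7 + 3·(-2)^m; at m=12 this is 12331.

12331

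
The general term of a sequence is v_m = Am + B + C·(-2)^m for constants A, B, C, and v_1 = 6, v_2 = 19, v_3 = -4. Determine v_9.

Plug in m = 1, 2, 3: A + B - 2C = 6; 2A + B + 4C = 19; 3A + B - 8C = -4.
Subtracting the first from the second: A + 6C = 13.
Subtracting the second from the third: A - 12C = -23.
Solving: C = 2, A = 1, then B = 9.
Therefore v_9 = 9 + 9 + 2·(-512) = -1006.

-1006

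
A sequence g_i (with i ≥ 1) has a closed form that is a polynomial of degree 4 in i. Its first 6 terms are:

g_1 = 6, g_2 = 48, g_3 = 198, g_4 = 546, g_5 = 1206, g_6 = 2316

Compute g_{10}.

1st diffs: 42, 150, 348, 660, 1110.
2nd diffs: 108, 198, 312, 450.
3rd diffs: 90, 114, 138.
4th diffs: 24, 24 (constant).
Newton forward-difference form: g_i = 6 + 42·C(i-1,1) + 108·C(i-1,2) + 90·C(i-1,3) + 24·C(i-1,4).
At i = 10: i-1 = 9, so g_{10} = 6 + 378 + 3888 + 7560 + 3024 = 14856.

14856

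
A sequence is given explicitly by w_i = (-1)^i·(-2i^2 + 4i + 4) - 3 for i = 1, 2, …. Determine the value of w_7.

63

(-1)^7 = -1; -2i^2 + 4i + 4 at i=7 is -66; so w_7 = 63.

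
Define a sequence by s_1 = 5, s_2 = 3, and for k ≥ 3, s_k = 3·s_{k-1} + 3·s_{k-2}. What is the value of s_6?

s_3 = 24; s_4 = 81; s_5 = 315; s_6 = 1188.

1188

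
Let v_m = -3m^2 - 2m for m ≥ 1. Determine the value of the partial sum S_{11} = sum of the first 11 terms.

-1650

Over m = 1..11: Σm = 66, Σm² = 506.
Total = (-3)·506 + (-2)·66 = -1650.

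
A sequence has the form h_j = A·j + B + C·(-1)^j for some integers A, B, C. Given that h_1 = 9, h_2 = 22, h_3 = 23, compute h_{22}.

At j = 1, 2, 3: A + B - C = 9; 2A + B + C = 22; 3A + B - C = 23.
Subtracting the first from the second: A + 2C = 13.
Subtracting the second from the third: A - 2C = 1.
Solving: C = 3, A = 7, then B = 5.
Therefore h_{22} = 154 + 5 + 3·1 = 162.

162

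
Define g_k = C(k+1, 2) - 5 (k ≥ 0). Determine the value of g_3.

C(4, 2) = 6, so g_3 = 1.

1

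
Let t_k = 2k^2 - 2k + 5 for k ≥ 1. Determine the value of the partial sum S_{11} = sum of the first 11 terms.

935

Over k = 1..11: Σk = 66, Σk² = 506.
Total = (2)·506 + (-2)·66 + (5)·11 = 935.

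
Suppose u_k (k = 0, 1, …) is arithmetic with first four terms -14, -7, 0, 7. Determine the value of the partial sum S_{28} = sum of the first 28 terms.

2254

Common difference d = 7.
u_k = -14 + (k - 0)·7.
u_{27} = 175; S = 28·(-14 + 175)/2 = 2254.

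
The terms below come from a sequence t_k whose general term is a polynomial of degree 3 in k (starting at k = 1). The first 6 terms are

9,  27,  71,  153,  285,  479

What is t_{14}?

1st diffs: 18, 44, 82, 132, 194.
2nd diffs: 26, 38, 50, 62.
3rd diffs: 12, 12, 12 (constant).
Newton forward-difference form: t_k = 9 + 18·C(k-1,1) + 26·C(k-1,2) + 12·C(k-1,3).
At k = 14: k-1 = 13, so t_{14} = 9 + 234 + 2028 + 3432 = 5703.

5703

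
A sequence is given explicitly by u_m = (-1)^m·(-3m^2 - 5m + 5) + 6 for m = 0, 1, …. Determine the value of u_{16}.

-837

(-1)^16 = 1; -3m^2 - 5m + 5 at m=16 is -843; so u_{16} = -837.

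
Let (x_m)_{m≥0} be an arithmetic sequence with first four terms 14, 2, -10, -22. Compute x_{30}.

Common difference d = -12.
x_m = 14 + (m - 0)·(-12).
x_{30} = 14 + 30·(-12) = -346.

-346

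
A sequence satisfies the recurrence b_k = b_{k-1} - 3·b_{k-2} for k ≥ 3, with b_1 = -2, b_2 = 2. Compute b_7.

38

Applying the relation repeatedly:
b_3 = 8;  b_4 = 2;  b_5 = -22;  b_6 = -28;  b_7 = 38.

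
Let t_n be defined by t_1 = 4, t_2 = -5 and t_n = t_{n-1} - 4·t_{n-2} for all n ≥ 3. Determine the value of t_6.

t_3 = -21;  t_4 = -1;  t_5 = 83;  t_6 = 87.

87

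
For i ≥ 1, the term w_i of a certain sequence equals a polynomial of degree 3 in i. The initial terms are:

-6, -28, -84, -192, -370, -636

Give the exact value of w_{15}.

-9960

1st diffs: -22, -56, -108, -178, -266.
2nd diffs: -34, -52, -70, -88.
3rd diffs: -18, -18, -18 (constant).
So w_i = -3i^3 + i^2 - 4i.
Evaluating at i = 15 gives w_{15} = -9960.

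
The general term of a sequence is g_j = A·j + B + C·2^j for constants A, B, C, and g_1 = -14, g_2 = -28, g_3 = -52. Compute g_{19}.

The three given values yield: A + B + 2C = -14; 2A + B + 4C = -28; 3A + B + 8C = -52.
Subtracting the first from the second: A + 2C = -14.
Subtracting the second from the third: A + 4C = -24.
Solving: C = -5, A = -4, then B = 0.
So g_j = -4·j + 0 + (-5)·2^j; at j=19 this is -2621516.

-2621516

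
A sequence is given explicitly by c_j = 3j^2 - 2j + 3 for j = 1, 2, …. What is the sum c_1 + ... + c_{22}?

Over j = 1..22: Σj = 253, Σj² = 3795.
Total = (3)·3795 + (-2)·253 + (3)·22 = 10945.

10945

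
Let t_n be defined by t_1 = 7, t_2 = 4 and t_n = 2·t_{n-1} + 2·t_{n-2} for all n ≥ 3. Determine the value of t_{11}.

61024

Step forward from the initial values:
t_3 = 22, t_4 = 52, t_5 = 148, t_6 = 400, t_7 = 1096, t_8 = 2992, t_9 = 8176, t_{10} = 22336, t_{11} = 61024.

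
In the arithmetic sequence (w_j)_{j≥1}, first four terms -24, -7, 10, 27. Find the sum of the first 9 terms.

396

Common difference d = 17.
w_j = -24 + (j - 1)·17.
w_9 = 112; S = 9·(-24 + 112)/2 = 396.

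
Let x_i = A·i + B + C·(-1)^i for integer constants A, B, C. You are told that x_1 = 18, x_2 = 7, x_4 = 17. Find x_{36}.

177

At i = 1, 2, 4: A + B - C = 18; 2A + B + C = 7; 4A + B + C = 17.
Subtracting the first from the second: A + 2C = -11.
Subtracting the second from the third: 2A = 10.
Solving: C = -8, A = 5, then B = 5.
Therefore x_{36} = 180 + 5 + (-8)·1 = 177.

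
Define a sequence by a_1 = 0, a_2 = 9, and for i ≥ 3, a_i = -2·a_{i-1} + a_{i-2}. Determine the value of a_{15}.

-727038

Iterate the recurrence:
a_3 = -18;  a_4 = 45;  a_5 = -108;  …;  a_{12} = 51669;  a_{13} = -124740;  a_{14} = 301149;  a_{15} = -727038.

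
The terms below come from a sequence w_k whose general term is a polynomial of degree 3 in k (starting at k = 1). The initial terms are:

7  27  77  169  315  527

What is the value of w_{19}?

14749

1st diffs: 20, 50, 92, 146, 212.
2nd diffs: 30, 42, 54, 66.
3rd diffs: 12, 12, 12 (constant).
Newton forward-difference form: w_k = 7 + 20·C(k-1,1) + 30·C(k-1,2) + 12·C(k-1,3).
At k = 19: k-1 = 18, so w_{19} = 7 + 360 + 4590 + 9792 = 14749.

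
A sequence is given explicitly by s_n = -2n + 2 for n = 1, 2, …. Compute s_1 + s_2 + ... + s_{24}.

Over n = 1..24: Σn = 300.
Total = (-2)·300 + (2)·24 = -552.

-552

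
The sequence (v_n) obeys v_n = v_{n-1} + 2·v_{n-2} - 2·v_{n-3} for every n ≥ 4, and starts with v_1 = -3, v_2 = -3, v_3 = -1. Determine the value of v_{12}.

59

Iterate the recurrence:
v_4 = -1; v_5 = 3; v_6 = 3; v_7 = 11; v_8 = 11; v_9 = 27; v_{10} = 27; v_{11} = 59; v_{12} = 59.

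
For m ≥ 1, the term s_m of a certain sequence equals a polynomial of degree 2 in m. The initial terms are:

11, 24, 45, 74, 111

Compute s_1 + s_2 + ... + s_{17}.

1st diffs: 13, 21, 29, 37.
2nd diffs: 8, 8, 8 (constant).
Newton forward-difference form: s_m = 11 + 13·C(m-1,1) + 8·C(m-1,2).
Continuing: …, 156, 209, 270, 339, …, s_{17} = 1179.
Summing m = 1..17 (17 terms) gives 7395.

7395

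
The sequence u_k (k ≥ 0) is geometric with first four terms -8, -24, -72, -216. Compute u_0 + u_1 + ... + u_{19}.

Common ratio r = 3.
u_k = (-8)·3^(k-0).
S = (-8)·(3^20 - 1)/(3 - 1) = (-8)·(3486784401 - 1)/(2) = -13947137600.

-13947137600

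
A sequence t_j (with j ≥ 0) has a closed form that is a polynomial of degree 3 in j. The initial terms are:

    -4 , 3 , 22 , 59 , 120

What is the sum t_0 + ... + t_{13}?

10955

1st diffs: 7, 19, 37, 61.
2nd diffs: 12, 18, 24.
3rd diffs: 6, 6 (constant).
Newton forward-difference form: t_j = -4 + 7·C(j,1) + 12·C(j,2) + 6·C(j,3).
Continuing: …, 211, 338, 507, 724, …, t_{13} = 2739.
Summing j = 0..13 (14 terms) gives 10955.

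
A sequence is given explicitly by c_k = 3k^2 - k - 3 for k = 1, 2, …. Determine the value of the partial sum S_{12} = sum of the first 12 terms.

1836

Over k = 1..12: Σk = 78, Σk² = 650.
Total = (3)·650 + (-1)·78 + (-3)·12 = 1836.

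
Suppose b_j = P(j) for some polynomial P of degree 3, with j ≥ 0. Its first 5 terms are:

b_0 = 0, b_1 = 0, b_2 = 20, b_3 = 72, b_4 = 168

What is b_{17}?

1st diffs: 0, 20, 52, 96.
2nd diffs: 20, 32, 44.
3rd diffs: 12, 12 (constant).
Newton forward-difference form: b_j = 20·C(j,2) + 12·C(j,3).
At j = 17: j = 17, so b_{17} = 2720 + 8160 = 10880.

10880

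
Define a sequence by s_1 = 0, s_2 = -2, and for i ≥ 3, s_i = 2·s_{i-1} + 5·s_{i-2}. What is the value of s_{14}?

-3997082

Applying the relation repeatedly:
s_3 = -4  s_4 = -18  s_5 = -56  …  s_{11} = -97364  s_{12} = -335938  s_{13} = -1158696  s_{14} = -3997082.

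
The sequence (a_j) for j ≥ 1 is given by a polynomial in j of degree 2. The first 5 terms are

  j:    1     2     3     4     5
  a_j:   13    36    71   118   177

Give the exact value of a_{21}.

2753

1st diffs: 23, 35, 47, 59.
2nd diffs: 12, 12, 12 (constant).
So a_j = 6j^2 + 5j + 2.
Evaluating at j = 21 gives a_{21} = 2753.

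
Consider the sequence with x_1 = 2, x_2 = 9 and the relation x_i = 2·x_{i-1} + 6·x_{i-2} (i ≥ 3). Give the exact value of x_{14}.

x_3 = 30;  x_4 = 114;  x_5 = 408;  …;  x_{11} = 963552;  x_{12} = 3513120;  x_{13} = 12807552;  x_{14} = 46693824.

46693824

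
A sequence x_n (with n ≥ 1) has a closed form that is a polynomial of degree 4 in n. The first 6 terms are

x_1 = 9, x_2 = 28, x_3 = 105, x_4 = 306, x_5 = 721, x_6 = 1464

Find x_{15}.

1st diffs: 19, 77, 201, 415, 743.
2nd diffs: 58, 124, 214, 328.
3rd diffs: 66, 90, 114.
4th diffs: 24, 24 (constant).
Newton forward-difference form: x_n = 9 + 19·C(n-1,1) + 58·C(n-1,2) + 66·C(n-1,3) + 24·C(n-1,4).
At n = 15: n-1 = 14, so x_{15} = 9 + 266 + 5278 + 24024 + 24024 = 53601.

53601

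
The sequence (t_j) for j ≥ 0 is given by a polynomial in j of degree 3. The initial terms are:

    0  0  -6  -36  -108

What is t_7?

-756

1st diffs: 0, -6, -30, -72.
2nd diffs: -6, -24, -42.
3rd diffs: -18, -18 (constant).
Newton forward-difference form: t_j = (-6)·C(j,2) + (-18)·C(j,3).
At j = 7: j = 7, so t_7 = -126 - 630 = -756.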